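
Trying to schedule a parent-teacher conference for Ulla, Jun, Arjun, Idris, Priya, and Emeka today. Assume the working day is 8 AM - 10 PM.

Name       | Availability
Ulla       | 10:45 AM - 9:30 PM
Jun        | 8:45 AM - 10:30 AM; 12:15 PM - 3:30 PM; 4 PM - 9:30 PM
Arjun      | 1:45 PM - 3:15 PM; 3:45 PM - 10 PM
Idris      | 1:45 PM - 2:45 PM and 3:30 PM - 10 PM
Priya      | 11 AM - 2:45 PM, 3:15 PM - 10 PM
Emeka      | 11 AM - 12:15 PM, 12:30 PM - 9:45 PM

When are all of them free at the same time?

Ulla ∩ Jun: 12:15-15:30, 16:00-21:30.
Ulla ∩ Jun ∩ Arjun: 13:45-15:15, 16:00-21:30.
Ulla ∩ Jun ∩ Arjun ∩ Idris: 13:45-14:45, 16:00-21:30.
Ulla ∩ Jun ∩ Arjun ∩ Idris ∩ Priya: 13:45-14:45, 16:00-21:30.
Ulla ∩ Jun ∩ Arjun ∩ Idris ∩ Priya ∩ Emeka: 13:45-14:45, 16:00-21:30.

13:45-14:45, 16:00-21:30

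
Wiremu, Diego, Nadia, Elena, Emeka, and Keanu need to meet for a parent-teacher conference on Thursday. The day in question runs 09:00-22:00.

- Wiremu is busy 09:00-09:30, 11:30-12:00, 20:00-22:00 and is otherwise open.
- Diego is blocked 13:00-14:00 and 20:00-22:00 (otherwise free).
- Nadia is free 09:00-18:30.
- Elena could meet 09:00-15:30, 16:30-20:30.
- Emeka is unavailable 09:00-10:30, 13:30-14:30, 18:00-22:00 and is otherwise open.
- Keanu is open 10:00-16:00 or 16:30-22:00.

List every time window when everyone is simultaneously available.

10:30-11:30, 12:00-13:00, 14:30-15:30, 16:30-18:00

Wiremu free: 09:30-11:30, 12:00-20:00 (invert busy blocks within the working day).
Diego free: 09:00-13:00, 14:00-20:00 (invert busy blocks within the working day).
Nadia free: 09:00-18:30.
Elena free: 09:00-15:30, 16:30-20:30.
Emeka free: 10:30-13:30, 14:30-18:00 (invert busy blocks within the working day).
Keanu free: 10:00-16:00, 16:30-22:00.
Wiremu ∩ Diego: 09:30-11:30, 12:00-13:00, 14:00-20:00.
Wiremu ∩ Diego ∩ Nadia: 09:30-11:30, 12:00-13:00, 14:00-18:30.
Wiremu ∩ Diego ∩ Nadia ∩ Elena: 09:30-11:30, 12:00-13:00, 14:00-15:30, 16:30-18:30.
Wiremu ∩ Diego ∩ Nadia ∩ Elena ∩ Emeka: 10:30-11:30, 12:00-13:00, 14:30-15:30, 16:30-18:00.
Wiremu ∩ Diego ∩ Nadia ∩ Elena ∩ Emeka ∩ Keanu: 10:30-11:30, 12:00-13:00, 14:30-15:30, 16:30-18:00.
Those are the intersection windows.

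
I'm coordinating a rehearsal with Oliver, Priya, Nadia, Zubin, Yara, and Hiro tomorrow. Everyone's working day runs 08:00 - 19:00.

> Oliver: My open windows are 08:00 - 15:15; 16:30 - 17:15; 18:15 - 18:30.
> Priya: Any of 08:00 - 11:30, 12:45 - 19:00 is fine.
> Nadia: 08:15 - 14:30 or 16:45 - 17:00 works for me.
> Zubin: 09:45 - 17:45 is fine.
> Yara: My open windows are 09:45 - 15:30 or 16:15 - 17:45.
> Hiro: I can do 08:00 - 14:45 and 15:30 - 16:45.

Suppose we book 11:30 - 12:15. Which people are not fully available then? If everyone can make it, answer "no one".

Oliver: free for 11:30-12:15. Priya: not fully free for 11:30-12:15. Nadia: free for 11:30-12:15. Zubin: free for 11:30-12:15. Yara: free for 11:30-12:15. Hiro: free for 11:30-12:15.

Priya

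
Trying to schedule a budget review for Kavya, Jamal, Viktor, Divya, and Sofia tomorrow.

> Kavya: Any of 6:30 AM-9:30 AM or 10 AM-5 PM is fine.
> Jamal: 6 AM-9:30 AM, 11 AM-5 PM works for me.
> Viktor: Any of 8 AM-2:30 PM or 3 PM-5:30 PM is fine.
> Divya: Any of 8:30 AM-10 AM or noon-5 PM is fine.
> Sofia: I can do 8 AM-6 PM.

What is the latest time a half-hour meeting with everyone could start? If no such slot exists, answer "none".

16:30

Kavya ∩ Jamal: 06:30-09:30, 11:00-17:00.
Kavya ∩ Jamal ∩ Viktor: 08:00-09:30, 11:00-14:30, 15:00-17:00.
Kavya ∩ Jamal ∩ Viktor ∩ Divya: 08:30-09:30, 12:00-14:30, 15:00-17:00.
Kavya ∩ Jamal ∩ Viktor ∩ Divya ∩ Sofia: 08:30-09:30, 12:00-14:30, 15:00-17:00.
The last common window of at least 30 minutes is 15:00-17:00; a 30-minute meeting can start as late as 16:30 and still end by 17:00.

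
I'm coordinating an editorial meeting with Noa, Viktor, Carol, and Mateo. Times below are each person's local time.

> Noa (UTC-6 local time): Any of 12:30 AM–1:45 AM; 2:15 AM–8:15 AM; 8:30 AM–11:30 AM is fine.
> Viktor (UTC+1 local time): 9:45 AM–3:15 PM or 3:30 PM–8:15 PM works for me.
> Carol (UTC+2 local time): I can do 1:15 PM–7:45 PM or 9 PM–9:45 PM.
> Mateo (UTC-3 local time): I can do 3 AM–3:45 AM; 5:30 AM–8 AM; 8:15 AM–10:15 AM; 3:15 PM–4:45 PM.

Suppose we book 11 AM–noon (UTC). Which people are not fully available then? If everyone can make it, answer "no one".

Carol, Mateo

Noa in UTC: 06:30-07:45, 08:15-14:15, 14:30-17:30 (add 6h to convert from UTC-6).
Viktor in UTC: 08:45-14:15, 14:30-19:15 (subtract 1h to convert from UTC+1).
Carol in UTC: 11:15-17:45, 19:00-19:45 (subtract 2h to convert from UTC+2).
Mateo in UTC: 06:00-06:45, 08:30-11:00, 11:15-13:15, 18:15-19:45 (add 3h to convert from UTC-3).
Noa: free for 11:00-12:00. Viktor: free for 11:00-12:00. Carol: not fully free for 11:00-12:00. Mateo: not fully free for 11:00-12:00.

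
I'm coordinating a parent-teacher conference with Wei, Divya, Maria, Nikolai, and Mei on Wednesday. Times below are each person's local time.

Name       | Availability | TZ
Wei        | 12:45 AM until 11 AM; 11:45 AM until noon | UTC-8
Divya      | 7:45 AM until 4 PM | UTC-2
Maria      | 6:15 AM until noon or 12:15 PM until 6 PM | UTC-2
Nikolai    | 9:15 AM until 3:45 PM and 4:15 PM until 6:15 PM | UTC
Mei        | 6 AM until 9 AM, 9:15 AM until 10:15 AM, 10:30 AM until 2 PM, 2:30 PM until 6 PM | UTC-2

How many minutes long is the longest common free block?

90

Wei in UTC: 08:45-19:00, 19:45-20:00 (add 8h to convert from UTC-8).
Divya in UTC: 09:45-18:00 (add 2h to convert from UTC-2).
Maria in UTC: 08:15-14:00, 14:15-20:00 (add 2h to convert from UTC-2).
Nikolai in UTC: 09:15-15:45, 16:15-18:15.
Mei in UTC: 08:00-11:00, 11:15-12:15, 12:30-16:00, 16:30-20:00 (add 2h to convert from UTC-2).
Wei ∩ Divya: 09:45-18:00.
Wei ∩ Divya ∩ Maria: 09:45-14:00, 14:15-18:00.
Wei ∩ Divya ∩ Maria ∩ Nikolai: 09:45-14:00, 14:15-15:45, 16:15-18:00.
Wei ∩ Divya ∩ Maria ∩ Nikolai ∩ Mei: 09:45-11:00, 11:15-12:15, 12:30-14:00, 14:15-15:45, 16:30-18:00.
The longest is 12:30-14:00 at 90 minutes.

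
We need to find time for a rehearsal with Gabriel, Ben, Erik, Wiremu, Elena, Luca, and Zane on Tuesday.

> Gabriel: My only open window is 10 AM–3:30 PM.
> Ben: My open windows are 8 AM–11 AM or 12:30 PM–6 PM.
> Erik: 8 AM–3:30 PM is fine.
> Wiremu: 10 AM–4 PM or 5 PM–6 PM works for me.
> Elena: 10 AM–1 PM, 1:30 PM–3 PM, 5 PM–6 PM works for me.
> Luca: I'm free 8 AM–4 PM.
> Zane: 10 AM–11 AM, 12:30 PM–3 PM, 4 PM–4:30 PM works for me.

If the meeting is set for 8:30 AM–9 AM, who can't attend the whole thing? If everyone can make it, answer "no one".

Elena, Gabriel, Wiremu, Zane

Gabriel: not fully free for 08:30-09:00. Ben: free for 08:30-09:00. Erik: free for 08:30-09:00. Wiremu: not fully free for 08:30-09:00. Elena: not fully free for 08:30-09:00. Luca: free for 08:30-09:00. Zane: not fully free for 08:30-09:00.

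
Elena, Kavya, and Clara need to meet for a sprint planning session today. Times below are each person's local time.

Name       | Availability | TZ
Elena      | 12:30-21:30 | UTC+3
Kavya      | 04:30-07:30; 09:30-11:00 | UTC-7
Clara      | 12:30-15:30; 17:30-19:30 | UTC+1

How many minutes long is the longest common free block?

180

Elena in UTC: 09:30-18:30 (subtract 3h to convert from UTC+3).
Kavya in UTC: 11:30-14:30, 16:30-18:00 (add 7h to convert from UTC-7).
Clara in UTC: 11:30-14:30, 16:30-18:30 (subtract 1h to convert from UTC+1).
Elena ∩ Kavya: 11:30-14:30, 16:30-18:00.
Elena ∩ Kavya ∩ Clara: 11:30-14:30, 16:30-18:00.
The longest is 11:30-14:30 at 180 minutes.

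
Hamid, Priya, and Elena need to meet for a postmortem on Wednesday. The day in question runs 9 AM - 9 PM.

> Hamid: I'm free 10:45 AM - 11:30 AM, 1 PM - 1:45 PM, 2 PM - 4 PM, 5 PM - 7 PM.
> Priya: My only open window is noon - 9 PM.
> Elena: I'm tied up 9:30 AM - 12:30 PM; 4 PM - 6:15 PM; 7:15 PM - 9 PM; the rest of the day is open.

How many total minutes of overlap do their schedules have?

210

Hamid free: 10:45-11:30, 13:00-13:45, 14:00-16:00, 17:00-19:00.
Priya free: 12:00-21:00.
Elena free: 09:00-09:30, 12:30-16:00, 18:15-19:15 (invert busy blocks within the working day).
Hamid ∩ Priya: 13:00-13:45, 14:00-16:00, 17:00-19:00.
Hamid ∩ Priya ∩ Elena: 13:00-13:45, 14:00-16:00, 18:15-19:00.
Summing the common windows: 45 + 120 + 45 = 210 minutes.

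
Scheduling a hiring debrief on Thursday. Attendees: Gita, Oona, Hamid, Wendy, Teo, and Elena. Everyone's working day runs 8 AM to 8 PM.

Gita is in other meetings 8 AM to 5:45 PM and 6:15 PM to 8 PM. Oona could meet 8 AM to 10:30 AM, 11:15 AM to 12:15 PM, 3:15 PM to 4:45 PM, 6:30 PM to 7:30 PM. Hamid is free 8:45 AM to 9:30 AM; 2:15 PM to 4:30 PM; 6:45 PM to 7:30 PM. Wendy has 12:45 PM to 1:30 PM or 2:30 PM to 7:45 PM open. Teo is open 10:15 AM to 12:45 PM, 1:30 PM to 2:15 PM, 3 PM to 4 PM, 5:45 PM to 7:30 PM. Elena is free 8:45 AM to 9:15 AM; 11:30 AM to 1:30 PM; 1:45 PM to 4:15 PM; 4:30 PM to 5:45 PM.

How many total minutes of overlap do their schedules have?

Gita free: 17:45-18:15 (invert busy blocks within the working day).
Oona free: 08:00-10:30, 11:15-12:15, 15:15-16:45, 18:30-19:30.
Hamid free: 08:45-09:30, 14:15-16:30, 18:45-19:30.
Wendy free: 12:45-13:30, 14:30-19:45.
Teo free: 10:15-12:45, 13:30-14:15, 15:00-16:00, 17:45-19:30.
Elena free: 08:45-09:15, 11:30-13:30, 13:45-16:15, 16:30-17:45.
Gita ∩ Oona: ∅.
Gita ∩ Oona ∩ Hamid: ∅.
Gita ∩ Oona ∩ Hamid ∩ Wendy: ∅.
Gita ∩ Oona ∩ Hamid ∩ Wendy ∩ Teo: ∅.
Gita ∩ Oona ∩ Hamid ∩ Wendy ∩ Teo ∩ Elena: ∅.
There is no time when everyone is free.
There is no common window, so the total is 0 minutes.

0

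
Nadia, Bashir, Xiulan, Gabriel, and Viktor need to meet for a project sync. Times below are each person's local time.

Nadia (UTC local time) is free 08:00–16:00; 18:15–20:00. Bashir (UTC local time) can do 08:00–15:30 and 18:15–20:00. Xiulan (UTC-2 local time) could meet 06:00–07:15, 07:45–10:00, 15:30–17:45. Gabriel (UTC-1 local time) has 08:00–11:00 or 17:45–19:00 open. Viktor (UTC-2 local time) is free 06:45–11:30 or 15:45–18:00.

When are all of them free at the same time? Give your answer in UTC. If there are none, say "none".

09:00-09:15, 09:45-12:00, 18:45-19:45

Nadia in UTC: 08:00-16:00, 18:15-20:00.
Bashir in UTC: 08:00-15:30, 18:15-20:00.
Xiulan in UTC: 08:00-09:15, 09:45-12:00, 17:30-19:45 (add 2h to convert from UTC-2).
Gabriel in UTC: 09:00-12:00, 18:45-20:00 (add 1h to convert from UTC-1).
Viktor in UTC: 08:45-13:30, 17:45-20:00 (add 2h to convert from UTC-2).
Nadia ∩ Bashir: 08:00-15:30, 18:15-20:00.
Nadia ∩ Bashir ∩ Xiulan: 08:00-09:15, 09:45-12:00, 18:15-19:45.
Nadia ∩ Bashir ∩ Xiulan ∩ Gabriel: 09:00-09:15, 09:45-12:00, 18:45-19:45.
Nadia ∩ Bashir ∩ Xiulan ∩ Gabriel ∩ Viktor: 09:00-09:15, 09:45-12:00, 18:45-19:45.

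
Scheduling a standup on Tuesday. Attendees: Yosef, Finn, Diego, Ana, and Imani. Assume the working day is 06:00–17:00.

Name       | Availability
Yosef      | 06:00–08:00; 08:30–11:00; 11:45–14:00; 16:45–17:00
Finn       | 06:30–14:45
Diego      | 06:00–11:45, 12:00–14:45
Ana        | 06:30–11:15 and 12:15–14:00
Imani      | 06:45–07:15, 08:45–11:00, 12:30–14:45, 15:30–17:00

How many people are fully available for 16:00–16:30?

1

Imani can make the full 16:00-16:30 slot — that's 1.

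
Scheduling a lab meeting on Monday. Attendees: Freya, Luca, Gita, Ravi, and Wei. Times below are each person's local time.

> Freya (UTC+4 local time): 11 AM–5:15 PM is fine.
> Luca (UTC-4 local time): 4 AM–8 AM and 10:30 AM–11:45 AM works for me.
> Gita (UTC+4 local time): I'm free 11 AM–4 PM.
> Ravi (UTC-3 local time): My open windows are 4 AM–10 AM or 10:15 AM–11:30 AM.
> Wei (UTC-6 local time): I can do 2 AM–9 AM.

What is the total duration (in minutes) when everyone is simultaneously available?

Freya in UTC: 07:00-13:15 (subtract 4h to convert from UTC+4).
Luca in UTC: 08:00-12:00, 14:30-15:45 (add 4h to convert from UTC-4).
Gita in UTC: 07:00-12:00 (subtract 4h to convert from UTC+4).
Ravi in UTC: 07:00-13:00, 13:15-14:30 (add 3h to convert from UTC-3).
Wei in UTC: 08:00-15:00 (add 6h to convert from UTC-6).
Freya ∩ Luca: 08:00-12:00.
Freya ∩ Luca ∩ Gita: 08:00-12:00.
Freya ∩ Luca ∩ Gita ∩ Ravi: 08:00-12:00.
Freya ∩ Luca ∩ Gita ∩ Ravi ∩ Wei: 08:00-12:00.
So the common availability across everyone is 08:00-12:00.
That's a single block of 240 minutes.

240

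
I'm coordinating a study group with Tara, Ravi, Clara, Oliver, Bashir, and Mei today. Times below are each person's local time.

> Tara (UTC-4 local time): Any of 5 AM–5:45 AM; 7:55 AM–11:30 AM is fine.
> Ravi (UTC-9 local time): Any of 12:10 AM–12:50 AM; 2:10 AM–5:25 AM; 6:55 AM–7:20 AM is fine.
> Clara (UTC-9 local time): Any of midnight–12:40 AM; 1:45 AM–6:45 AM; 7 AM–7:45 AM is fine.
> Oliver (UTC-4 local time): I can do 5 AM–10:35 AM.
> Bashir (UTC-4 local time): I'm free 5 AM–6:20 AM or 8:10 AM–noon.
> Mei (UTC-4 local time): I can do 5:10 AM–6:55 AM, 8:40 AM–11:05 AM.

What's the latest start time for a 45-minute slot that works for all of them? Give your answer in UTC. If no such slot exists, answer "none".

Tara in UTC: 09:00-09:45, 11:55-15:30 (add 4h to convert from UTC-4).
Ravi in UTC: 09:10-09:50, 11:10-14:25, 15:55-16:20 (add 9h to convert from UTC-9).
Clara in UTC: 09:00-09:40, 10:45-15:45, 16:00-16:45 (add 9h to convert from UTC-9).
Oliver in UTC: 09:00-14:35 (add 4h to convert from UTC-4).
Bashir in UTC: 09:00-10:20, 12:10-16:00 (add 4h to convert from UTC-4).
Mei in UTC: 09:10-10:55, 12:40-15:05 (add 4h to convert from UTC-4).
Tara ∩ Ravi: 09:10-09:45, 11:55-14:25.
Tara ∩ Ravi ∩ Clara: 09:10-09:40, 11:55-14:25.
Tara ∩ Ravi ∩ Clara ∩ Oliver: 09:10-09:40, 11:55-14:25.
Tara ∩ Ravi ∩ Clara ∩ Oliver ∩ Bashir: 09:10-09:40, 12:10-14:25.
Tara ∩ Ravi ∩ Clara ∩ Oliver ∩ Bashir ∩ Mei: 09:10-09:40, 12:40-14:25.
The last common window of at least 45 minutes is 12:40-14:25; a 45-minute meeting can start as late as 13:40 and still end by 14:25.

13:40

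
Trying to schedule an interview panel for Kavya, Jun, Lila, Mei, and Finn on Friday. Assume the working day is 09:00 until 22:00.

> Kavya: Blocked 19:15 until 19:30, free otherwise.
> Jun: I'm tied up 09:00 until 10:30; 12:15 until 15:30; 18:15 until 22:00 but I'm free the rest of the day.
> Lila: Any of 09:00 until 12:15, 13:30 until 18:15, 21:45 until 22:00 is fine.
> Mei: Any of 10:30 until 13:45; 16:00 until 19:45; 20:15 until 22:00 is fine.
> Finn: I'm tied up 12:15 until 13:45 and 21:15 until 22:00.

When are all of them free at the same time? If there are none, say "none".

10:30-12:15, 16:00-18:15

Kavya free: 09:00-19:15, 19:30-22:00 (invert busy blocks within the working day).
Jun free: 10:30-12:15, 15:30-18:15 (invert busy blocks within the working day).
Lila free: 09:00-12:15, 13:30-18:15, 21:45-22:00.
Mei free: 10:30-13:45, 16:00-19:45, 20:15-22:00.
Finn free: 09:00-12:15, 13:45-21:15 (invert busy blocks within the working day).
Kavya ∩ Jun: 10:30-12:15, 15:30-18:15.
Kavya ∩ Jun ∩ Lila: 10:30-12:15, 15:30-18:15.
Kavya ∩ Jun ∩ Lila ∩ Mei: 10:30-12:15, 16:00-18:15.
Kavya ∩ Jun ∩ Lila ∩ Mei ∩ Finn: 10:30-12:15, 16:00-18:15.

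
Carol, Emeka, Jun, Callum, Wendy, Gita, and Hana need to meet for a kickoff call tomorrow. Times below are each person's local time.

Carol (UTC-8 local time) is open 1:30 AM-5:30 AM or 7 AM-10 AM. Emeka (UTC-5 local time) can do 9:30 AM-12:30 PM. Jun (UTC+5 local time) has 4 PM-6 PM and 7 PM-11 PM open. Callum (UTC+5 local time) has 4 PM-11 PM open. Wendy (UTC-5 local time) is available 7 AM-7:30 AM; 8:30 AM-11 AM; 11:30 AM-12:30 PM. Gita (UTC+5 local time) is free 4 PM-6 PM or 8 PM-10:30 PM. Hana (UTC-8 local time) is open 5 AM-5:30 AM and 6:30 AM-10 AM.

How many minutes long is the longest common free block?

60

Carol in UTC: 09:30-13:30, 15:00-18:00 (add 8h to convert from UTC-8).
Emeka in UTC: 14:30-17:30 (add 5h to convert from UTC-5).
Jun in UTC: 11:00-13:00, 14:00-18:00 (subtract 5h to convert from UTC+5).
Callum in UTC: 11:00-18:00 (subtract 5h to convert from UTC+5).
Wendy in UTC: 12:00-12:30, 13:30-16:00, 16:30-17:30 (add 5h to convert from UTC-5).
Gita in UTC: 11:00-13:00, 15:00-17:30 (subtract 5h to convert from UTC+5).
Hana in UTC: 13:00-13:30, 14:30-18:00 (add 8h to convert from UTC-8).
Carol ∩ Emeka: 15:00-17:30.
Carol ∩ Emeka ∩ Jun: 15:00-17:30.
Carol ∩ Emeka ∩ Jun ∩ Callum: 15:00-17:30.
Carol ∩ Emeka ∩ Jun ∩ Callum ∩ Wendy: 15:00-16:00, 16:30-17:30.
Carol ∩ Emeka ∩ Jun ∩ Callum ∩ Wendy ∩ Gita: 15:00-16:00, 16:30-17:30.
Carol ∩ Emeka ∩ Jun ∩ Callum ∩ Wendy ∩ Gita ∩ Hana: 15:00-16:00, 16:30-17:30.
So the common availability across everyone is 15:00-16:00, 16:30-17:30.
The longest is 15:00-16:00 at 60 minutes.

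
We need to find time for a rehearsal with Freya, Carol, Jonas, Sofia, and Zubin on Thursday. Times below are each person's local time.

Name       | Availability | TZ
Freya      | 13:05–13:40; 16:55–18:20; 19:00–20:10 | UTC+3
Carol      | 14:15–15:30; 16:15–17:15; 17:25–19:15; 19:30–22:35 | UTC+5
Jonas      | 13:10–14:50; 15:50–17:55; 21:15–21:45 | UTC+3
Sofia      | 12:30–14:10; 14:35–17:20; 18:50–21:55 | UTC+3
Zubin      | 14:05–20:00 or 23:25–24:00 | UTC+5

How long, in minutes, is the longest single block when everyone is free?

Freya in UTC: 10:05-10:40, 13:55-15:20, 16:00-17:10 (subtract 3h to convert from UTC+3).
Carol in UTC: 09:15-10:30, 11:15-12:15, 12:25-14:15, 14:30-17:35 (subtract 5h to convert from UTC+5).
Jonas in UTC: 10:10-11:50, 12:50-14:55, 18:15-18:45 (subtract 3h to convert from UTC+3).
Sofia in UTC: 09:30-11:10, 11:35-14:20, 15:50-18:55 (subtract 3h to convert from UTC+3).
Zubin in UTC: 09:05-15:00, 18:25-19:00 (subtract 5h to convert from UTC+5).
Freya ∩ Carol: 10:05-10:30, 13:55-14:15, 14:30-15:20, 16:00-17:10.
Freya ∩ Carol ∩ Jonas: 10:10-10:30, 13:55-14:15, 14:30-14:55.
Freya ∩ Carol ∩ Jonas ∩ Sofia: 10:10-10:30, 13:55-14:15.
Freya ∩ Carol ∩ Jonas ∩ Sofia ∩ Zubin: 10:10-10:30, 13:55-14:15.
The longest is 10:10-10:30 at 20 minutes.

20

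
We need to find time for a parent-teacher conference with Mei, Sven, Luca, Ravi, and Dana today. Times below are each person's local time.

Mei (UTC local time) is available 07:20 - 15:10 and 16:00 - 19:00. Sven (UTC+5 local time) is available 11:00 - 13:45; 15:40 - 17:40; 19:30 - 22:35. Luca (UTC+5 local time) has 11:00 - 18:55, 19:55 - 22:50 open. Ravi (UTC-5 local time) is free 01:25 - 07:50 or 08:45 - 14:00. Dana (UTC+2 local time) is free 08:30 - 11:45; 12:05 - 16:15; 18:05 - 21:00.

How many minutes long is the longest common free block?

120

Mei in UTC: 07:20-15:10, 16:00-19:00.
Sven in UTC: 06:00-08:45, 10:40-12:40, 14:30-17:35 (subtract 5h to convert from UTC+5).
Luca in UTC: 06:00-13:55, 14:55-17:50 (subtract 5h to convert from UTC+5).
Ravi in UTC: 06:25-12:50, 13:45-19:00 (add 5h to convert from UTC-5).
Dana in UTC: 06:30-09:45, 10:05-14:15, 16:05-19:00 (subtract 2h to convert from UTC+2).
Mei ∩ Sven: 07:20-08:45, 10:40-12:40, 14:30-15:10, 16:00-17:35.
Mei ∩ Sven ∩ Luca: 07:20-08:45, 10:40-12:40, 14:55-15:10, 16:00-17:35.
Mei ∩ Sven ∩ Luca ∩ Ravi: 07:20-08:45, 10:40-12:40, 14:55-15:10, 16:00-17:35.
Mei ∩ Sven ∩ Luca ∩ Ravi ∩ Dana: 07:20-08:45, 10:40-12:40, 16:05-17:35.
The longest is 10:40-12:40 at 120 minutes.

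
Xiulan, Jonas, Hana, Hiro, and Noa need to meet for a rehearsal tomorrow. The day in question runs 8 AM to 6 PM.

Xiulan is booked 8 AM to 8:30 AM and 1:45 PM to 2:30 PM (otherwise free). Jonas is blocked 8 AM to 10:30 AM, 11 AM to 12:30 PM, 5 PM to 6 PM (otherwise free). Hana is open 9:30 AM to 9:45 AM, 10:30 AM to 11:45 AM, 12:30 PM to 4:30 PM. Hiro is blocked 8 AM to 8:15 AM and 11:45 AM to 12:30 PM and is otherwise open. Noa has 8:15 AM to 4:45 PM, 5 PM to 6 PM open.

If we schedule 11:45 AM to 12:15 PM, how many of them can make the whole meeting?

Xiulan free: 08:30-13:45, 14:30-18:00 (invert busy blocks within the working day).
Jonas free: 10:30-11:00, 12:30-17:00 (invert busy blocks within the working day).
Hana free: 09:30-09:45, 10:30-11:45, 12:30-16:30.
Hiro free: 08:15-11:45, 12:30-18:00 (invert busy blocks within the working day).
Noa free: 08:15-16:45, 17:00-18:00.
Xiulan and Noa can make the full 11:45-12:15 slot — that's 2.

2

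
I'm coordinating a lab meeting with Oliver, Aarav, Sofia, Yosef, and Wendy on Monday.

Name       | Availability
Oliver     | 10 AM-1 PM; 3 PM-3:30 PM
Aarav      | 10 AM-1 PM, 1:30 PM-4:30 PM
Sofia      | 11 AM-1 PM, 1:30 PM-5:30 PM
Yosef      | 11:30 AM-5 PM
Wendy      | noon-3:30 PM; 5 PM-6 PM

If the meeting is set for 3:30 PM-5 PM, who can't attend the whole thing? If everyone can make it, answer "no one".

Aarav, Oliver, Wendy

Oliver: not fully free for 15:30-17:00. Aarav: not fully free for 15:30-17:00. Sofia: free for 15:30-17:00. Yosef: free for 15:30-17:00. Wendy: not fully free for 15:30-17:00.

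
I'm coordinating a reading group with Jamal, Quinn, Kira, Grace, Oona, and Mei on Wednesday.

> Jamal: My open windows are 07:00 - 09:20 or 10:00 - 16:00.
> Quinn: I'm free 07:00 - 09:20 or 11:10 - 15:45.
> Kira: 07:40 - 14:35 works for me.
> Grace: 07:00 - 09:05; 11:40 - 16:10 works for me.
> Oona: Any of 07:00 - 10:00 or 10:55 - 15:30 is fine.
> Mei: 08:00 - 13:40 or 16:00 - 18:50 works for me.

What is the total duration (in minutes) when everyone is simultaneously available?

Jamal ∩ Quinn: 07:00-09:20, 11:10-15:45.
Jamal ∩ Quinn ∩ Kira: 07:40-09:20, 11:10-14:35.
Jamal ∩ Quinn ∩ Kira ∩ Grace: 07:40-09:05, 11:40-14:35.
Jamal ∩ Quinn ∩ Kira ∩ Grace ∩ Oona: 07:40-09:05, 11:40-14:35.
Jamal ∩ Quinn ∩ Kira ∩ Grace ∩ Oona ∩ Mei: 08:00-09:05, 11:40-13:40.
Summing the common windows: 65 + 120 = 185 minutes.

185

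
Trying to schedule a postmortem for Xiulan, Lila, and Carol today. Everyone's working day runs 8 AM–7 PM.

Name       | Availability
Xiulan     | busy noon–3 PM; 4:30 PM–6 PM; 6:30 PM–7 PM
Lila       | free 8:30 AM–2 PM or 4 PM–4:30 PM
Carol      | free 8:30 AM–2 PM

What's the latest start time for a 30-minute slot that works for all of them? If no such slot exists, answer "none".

11:30

Xiulan free: 08:00-12:00, 15:00-16:30, 18:00-18:30 (invert busy blocks within the working day).
Lila free: 08:30-14:00, 16:00-16:30.
Carol free: 08:30-14:00.
Xiulan ∩ Lila: 08:30-12:00, 16:00-16:30.
Xiulan ∩ Lila ∩ Carol: 08:30-12:00.
The last common window of at least 30 minutes is 08:30-12:00; a 30-minute meeting can start as late as 11:30 and still end by 12:00.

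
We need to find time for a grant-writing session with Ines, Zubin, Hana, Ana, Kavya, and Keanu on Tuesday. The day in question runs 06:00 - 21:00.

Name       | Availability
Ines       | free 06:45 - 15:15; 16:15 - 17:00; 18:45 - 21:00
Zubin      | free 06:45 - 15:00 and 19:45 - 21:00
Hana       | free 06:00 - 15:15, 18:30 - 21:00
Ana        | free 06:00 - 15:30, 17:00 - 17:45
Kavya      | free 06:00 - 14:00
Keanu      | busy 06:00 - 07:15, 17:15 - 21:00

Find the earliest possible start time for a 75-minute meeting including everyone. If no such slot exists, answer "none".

Ines free: 06:45-15:15, 16:15-17:00, 18:45-21:00.
Zubin free: 06:45-15:00, 19:45-21:00.
Hana free: 06:00-15:15, 18:30-21:00.
Ana free: 06:00-15:30, 17:00-17:45.
Kavya free: 06:00-14:00.
Keanu free: 07:15-17:15 (invert busy blocks within the working day).
Ines ∩ Zubin: 06:45-15:00, 19:45-21:00.
Ines ∩ Zubin ∩ Hana: 06:45-15:00, 19:45-21:00.
Ines ∩ Zubin ∩ Hana ∩ Ana: 06:45-15:00.
Ines ∩ Zubin ∩ Hana ∩ Ana ∩ Kavya: 06:45-14:00.
Ines ∩ Zubin ∩ Hana ∩ Ana ∩ Kavya ∩ Keanu: 07:15-14:00.
So the common availability across everyone is 07:15-14:00.
The first common window of at least 75 minutes is 07:15-14:00, so the earliest start is 07:15.

07:15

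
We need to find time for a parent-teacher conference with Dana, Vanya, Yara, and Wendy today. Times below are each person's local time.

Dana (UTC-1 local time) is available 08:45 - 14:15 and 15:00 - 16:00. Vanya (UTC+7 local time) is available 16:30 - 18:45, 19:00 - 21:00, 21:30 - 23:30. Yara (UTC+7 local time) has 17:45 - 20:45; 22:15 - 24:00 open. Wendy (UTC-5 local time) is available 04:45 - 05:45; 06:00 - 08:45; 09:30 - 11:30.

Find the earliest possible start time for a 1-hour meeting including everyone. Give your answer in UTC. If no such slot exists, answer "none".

Dana in UTC: 09:45-15:15, 16:00-17:00 (add 1h to convert from UTC-1).
Vanya in UTC: 09:30-11:45, 12:00-14:00, 14:30-16:30 (subtract 7h to convert from UTC+7).
Yara in UTC: 10:45-13:45, 15:15-17:00 (subtract 7h to convert from UTC+7).
Wendy in UTC: 09:45-10:45, 11:00-13:45, 14:30-16:30 (add 5h to convert from UTC-5).
Dana ∩ Vanya: 09:45-11:45, 12:00-14:00, 14:30-15:15, 16:00-16:30.
Dana ∩ Vanya ∩ Yara: 10:45-11:45, 12:00-13:45, 16:00-16:30.
Dana ∩ Vanya ∩ Yara ∩ Wendy: 11:00-11:45, 12:00-13:45, 16:00-16:30.
The first common window of at least 60 minutes is 12:00-13:45, so the earliest start is 12:00.

12:00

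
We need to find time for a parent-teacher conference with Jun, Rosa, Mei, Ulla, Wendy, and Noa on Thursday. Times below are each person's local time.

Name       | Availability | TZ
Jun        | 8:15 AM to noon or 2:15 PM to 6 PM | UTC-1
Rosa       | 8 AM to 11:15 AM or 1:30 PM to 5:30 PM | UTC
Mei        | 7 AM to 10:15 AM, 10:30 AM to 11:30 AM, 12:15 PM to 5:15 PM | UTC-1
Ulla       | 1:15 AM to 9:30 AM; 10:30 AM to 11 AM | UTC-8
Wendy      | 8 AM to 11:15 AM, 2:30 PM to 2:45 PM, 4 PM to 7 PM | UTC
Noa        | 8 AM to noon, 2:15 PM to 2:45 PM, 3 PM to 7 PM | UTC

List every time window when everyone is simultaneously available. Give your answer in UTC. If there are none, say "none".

Jun in UTC: 09:15-13:00, 15:15-19:00 (add 1h to convert from UTC-1).
Rosa in UTC: 08:00-11:15, 13:30-17:30.
Mei in UTC: 08:00-11:15, 11:30-12:30, 13:15-18:15 (add 1h to convert from UTC-1).
Ulla in UTC: 09:15-17:30, 18:30-19:00 (add 8h to convert from UTC-8).
Wendy in UTC: 08:00-11:15, 14:30-14:45, 16:00-19:00.
Noa in UTC: 08:00-12:00, 14:15-14:45, 15:00-19:00.
Jun ∩ Rosa: 09:15-11:15, 15:15-17:30.
Jun ∩ Rosa ∩ Mei: 09:15-11:15, 15:15-17:30.
Jun ∩ Rosa ∩ Mei ∩ Ulla: 09:15-11:15, 15:15-17:30.
Jun ∩ Rosa ∩ Mei ∩ Ulla ∩ Wendy: 09:15-11:15, 16:00-17:30.
Jun ∩ Rosa ∩ Mei ∩ Ulla ∩ Wendy ∩ Noa: 09:15-11:15, 16:00-17:30.
So the common availability across everyone is 09:15-11:15, 16:00-17:30.

09:15-11:15, 16:00-17:30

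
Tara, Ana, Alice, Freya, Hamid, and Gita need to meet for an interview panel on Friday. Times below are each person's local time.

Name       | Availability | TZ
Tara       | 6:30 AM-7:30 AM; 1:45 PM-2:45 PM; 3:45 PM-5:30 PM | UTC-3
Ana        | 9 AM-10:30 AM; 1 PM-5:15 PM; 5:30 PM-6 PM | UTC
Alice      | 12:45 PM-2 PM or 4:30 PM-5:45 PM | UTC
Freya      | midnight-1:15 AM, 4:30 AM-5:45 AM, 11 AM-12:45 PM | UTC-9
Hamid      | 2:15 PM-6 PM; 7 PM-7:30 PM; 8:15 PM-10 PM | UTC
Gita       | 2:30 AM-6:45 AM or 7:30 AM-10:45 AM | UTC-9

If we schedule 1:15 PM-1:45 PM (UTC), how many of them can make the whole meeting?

3

Tara in UTC: 09:30-10:30, 16:45-17:45, 18:45-20:30 (add 3h to convert from UTC-3).
Ana in UTC: 09:00-10:30, 13:00-17:15, 17:30-18:00.
Alice in UTC: 12:45-14:00, 16:30-17:45.
Freya in UTC: 09:00-10:15, 13:30-14:45, 20:00-21:45 (add 9h to convert from UTC-9).
Hamid in UTC: 14:15-18:00, 19:00-19:30, 20:15-22:00.
Gita in UTC: 11:30-15:45, 16:30-19:45 (add 9h to convert from UTC-9).
Ana, Alice, and Gita can make the full 13:15-13:45 slot — that's 3.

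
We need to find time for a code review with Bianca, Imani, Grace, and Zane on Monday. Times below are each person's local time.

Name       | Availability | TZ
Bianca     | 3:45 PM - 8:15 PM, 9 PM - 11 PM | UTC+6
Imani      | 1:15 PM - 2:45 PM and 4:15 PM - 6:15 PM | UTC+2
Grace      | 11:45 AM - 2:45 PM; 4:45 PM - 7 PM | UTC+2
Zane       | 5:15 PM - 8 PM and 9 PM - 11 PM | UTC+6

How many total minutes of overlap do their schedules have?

165

Bianca in UTC: 09:45-14:15, 15:00-17:00 (subtract 6h to convert from UTC+6).
Imani in UTC: 11:15-12:45, 14:15-16:15 (subtract 2h to convert from UTC+2).
Grace in UTC: 09:45-12:45, 14:45-17:00 (subtract 2h to convert from UTC+2).
Zane in UTC: 11:15-14:00, 15:00-17:00 (subtract 6h to convert from UTC+6).
Bianca ∩ Imani: 11:15-12:45, 15:00-16:15.
Bianca ∩ Imani ∩ Grace: 11:15-12:45, 15:00-16:15.
Bianca ∩ Imani ∩ Grace ∩ Zane: 11:15-12:45, 15:00-16:15.
Those are the intersection windows.
Summing the common windows: 90 + 75 = 165 minutes.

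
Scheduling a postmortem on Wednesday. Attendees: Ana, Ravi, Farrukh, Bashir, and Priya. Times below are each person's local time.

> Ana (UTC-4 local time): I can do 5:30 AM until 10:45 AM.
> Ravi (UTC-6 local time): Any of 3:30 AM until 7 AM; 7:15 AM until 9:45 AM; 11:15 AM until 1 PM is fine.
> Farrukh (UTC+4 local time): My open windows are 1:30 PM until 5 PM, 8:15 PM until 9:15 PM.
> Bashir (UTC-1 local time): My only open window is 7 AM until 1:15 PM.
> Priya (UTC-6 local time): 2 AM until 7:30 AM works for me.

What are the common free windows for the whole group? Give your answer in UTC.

Ana in UTC: 09:30-14:45 (add 4h to convert from UTC-4).
Ravi in UTC: 09:30-13:00, 13:15-15:45, 17:15-19:00 (add 6h to convert from UTC-6).
Farrukh in UTC: 09:30-13:00, 16:15-17:15 (subtract 4h to convert from UTC+4).
Bashir in UTC: 08:00-14:15 (add 1h to convert from UTC-1).
Priya in UTC: 08:00-13:30 (add 6h to convert from UTC-6).
Ana ∩ Ravi: 09:30-13:00, 13:15-14:45.
Ana ∩ Ravi ∩ Farrukh: 09:30-13:00.
Ana ∩ Ravi ∩ Farrukh ∩ Bashir: 09:30-13:00.
Ana ∩ Ravi ∩ Farrukh ∩ Bashir ∩ Priya: 09:30-13:00.
So the common availability across everyone is 09:30-13:00.

09:30-13:00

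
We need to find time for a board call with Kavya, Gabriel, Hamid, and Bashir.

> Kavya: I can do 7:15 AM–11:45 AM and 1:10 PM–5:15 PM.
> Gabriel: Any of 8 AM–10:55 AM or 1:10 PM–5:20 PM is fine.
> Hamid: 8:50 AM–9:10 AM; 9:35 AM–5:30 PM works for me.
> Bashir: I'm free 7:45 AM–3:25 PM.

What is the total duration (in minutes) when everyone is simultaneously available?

235

Kavya ∩ Gabriel: 08:00-10:55, 13:10-17:15.
Kavya ∩ Gabriel ∩ Hamid: 08:50-09:10, 09:35-10:55, 13:10-17:15.
Kavya ∩ Gabriel ∩ Hamid ∩ Bashir: 08:50-09:10, 09:35-10:55, 13:10-15:25.
Summing the common windows: 20 + 80 + 135 = 235 minutes.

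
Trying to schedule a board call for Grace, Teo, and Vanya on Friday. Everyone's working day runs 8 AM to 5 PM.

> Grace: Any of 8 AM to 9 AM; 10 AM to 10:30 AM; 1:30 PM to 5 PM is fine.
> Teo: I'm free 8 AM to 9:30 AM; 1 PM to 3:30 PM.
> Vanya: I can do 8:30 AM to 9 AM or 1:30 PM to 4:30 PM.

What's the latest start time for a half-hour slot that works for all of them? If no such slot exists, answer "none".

Grace ∩ Teo: 08:00-09:00, 13:30-15:30.
Grace ∩ Teo ∩ Vanya: 08:30-09:00, 13:30-15:30.
So the common availability across everyone is 08:30-09:00, 13:30-15:30.
The last common window of at least 30 minutes is 13:30-15:30; a 30-minute meeting can start as late as 15:00 and still end by 15:30.

15:00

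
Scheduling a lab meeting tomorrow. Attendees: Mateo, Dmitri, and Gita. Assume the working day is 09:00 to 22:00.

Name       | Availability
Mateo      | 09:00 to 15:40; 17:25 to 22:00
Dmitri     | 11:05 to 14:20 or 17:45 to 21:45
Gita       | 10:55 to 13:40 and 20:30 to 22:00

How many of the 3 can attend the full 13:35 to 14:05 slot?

Mateo and Dmitri can make the full 13:35-14:05 slot — that's 2.

2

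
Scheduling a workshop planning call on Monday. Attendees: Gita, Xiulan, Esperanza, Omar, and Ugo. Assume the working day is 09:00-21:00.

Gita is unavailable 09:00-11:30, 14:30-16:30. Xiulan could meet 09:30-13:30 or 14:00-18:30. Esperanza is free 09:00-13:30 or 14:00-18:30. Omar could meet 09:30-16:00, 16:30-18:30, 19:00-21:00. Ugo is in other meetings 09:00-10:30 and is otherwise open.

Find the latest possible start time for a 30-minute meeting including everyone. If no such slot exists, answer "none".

Gita free: 11:30-14:30, 16:30-21:00 (invert busy blocks within the working day).
Xiulan free: 09:30-13:30, 14:00-18:30.
Esperanza free: 09:00-13:30, 14:00-18:30.
Omar free: 09:30-16:00, 16:30-18:30, 19:00-21:00.
Ugo free: 10:30-21:00 (invert busy blocks within the working day).
Gita ∩ Xiulan: 11:30-13:30, 14:00-14:30, 16:30-18:30.
Gita ∩ Xiulan ∩ Esperanza: 11:30-13:30, 14:00-14:30, 16:30-18:30.
Gita ∩ Xiulan ∩ Esperanza ∩ Omar: 11:30-13:30, 14:00-14:30, 16:30-18:30.
Gita ∩ Xiulan ∩ Esperanza ∩ Omar ∩ Ugo: 11:30-13:30, 14:00-14:30, 16:30-18:30.
The last common window of at least 30 minutes is 16:30-18:30; a 30-minute meeting can start as late as 18:00 and still end by 18:30.

18:00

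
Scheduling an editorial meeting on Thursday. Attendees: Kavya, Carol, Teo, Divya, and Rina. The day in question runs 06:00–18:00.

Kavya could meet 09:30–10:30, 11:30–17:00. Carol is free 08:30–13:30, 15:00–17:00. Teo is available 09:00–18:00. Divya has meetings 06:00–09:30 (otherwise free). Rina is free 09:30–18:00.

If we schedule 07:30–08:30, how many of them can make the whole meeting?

0

Kavya free: 09:30-10:30, 11:30-17:00.
Carol free: 08:30-13:30, 15:00-17:00.
Teo free: 09:00-18:00.
Divya free: 09:30-18:00 (invert busy blocks within the working day).
Rina free: 09:30-18:00.
nobody can make the full 07:30-08:30 slot — that's 0.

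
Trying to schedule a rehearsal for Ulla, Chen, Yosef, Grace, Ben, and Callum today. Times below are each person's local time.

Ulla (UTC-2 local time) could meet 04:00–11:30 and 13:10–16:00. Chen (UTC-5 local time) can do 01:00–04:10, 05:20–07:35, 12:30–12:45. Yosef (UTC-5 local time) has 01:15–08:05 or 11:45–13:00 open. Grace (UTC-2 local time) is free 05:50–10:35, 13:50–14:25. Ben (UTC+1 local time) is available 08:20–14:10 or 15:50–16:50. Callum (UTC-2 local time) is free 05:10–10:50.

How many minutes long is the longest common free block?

135

Ulla in UTC: 06:00-13:30, 15:10-18:00 (add 2h to convert from UTC-2).
Chen in UTC: 06:00-09:10, 10:20-12:35, 17:30-17:45 (add 5h to convert from UTC-5).
Yosef in UTC: 06:15-13:05, 16:45-18:00 (add 5h to convert from UTC-5).
Grace in UTC: 07:50-12:35, 15:50-16:25 (add 2h to convert from UTC-2).
Ben in UTC: 07:20-13:10, 14:50-15:50 (subtract 1h to convert from UTC+1).
Callum in UTC: 07:10-12:50 (add 2h to convert from UTC-2).
Ulla ∩ Chen: 06:00-09:10, 10:20-12:35, 17:30-17:45.
Ulla ∩ Chen ∩ Yosef: 06:15-09:10, 10:20-12:35, 17:30-17:45.
Ulla ∩ Chen ∩ Yosef ∩ Grace: 07:50-09:10, 10:20-12:35.
Ulla ∩ Chen ∩ Yosef ∩ Grace ∩ Ben: 07:50-09:10, 10:20-12:35.
Ulla ∩ Chen ∩ Yosef ∩ Grace ∩ Ben ∩ Callum: 07:50-09:10, 10:20-12:35.
Those are the intersection windows.
The longest is 10:20-12:35 at 135 minutes.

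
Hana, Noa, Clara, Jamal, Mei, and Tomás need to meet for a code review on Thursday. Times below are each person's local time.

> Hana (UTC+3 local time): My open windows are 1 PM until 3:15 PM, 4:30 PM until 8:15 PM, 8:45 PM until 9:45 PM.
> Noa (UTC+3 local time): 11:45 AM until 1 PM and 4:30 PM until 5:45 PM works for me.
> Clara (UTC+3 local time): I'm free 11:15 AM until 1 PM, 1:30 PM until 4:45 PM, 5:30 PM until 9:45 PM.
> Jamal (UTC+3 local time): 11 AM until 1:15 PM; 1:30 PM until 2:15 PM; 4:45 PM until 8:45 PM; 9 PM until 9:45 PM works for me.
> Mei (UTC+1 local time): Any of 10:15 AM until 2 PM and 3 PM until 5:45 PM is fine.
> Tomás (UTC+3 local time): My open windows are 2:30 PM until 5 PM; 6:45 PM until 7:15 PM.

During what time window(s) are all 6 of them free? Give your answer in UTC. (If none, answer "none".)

none

Hana in UTC: 10:00-12:15, 13:30-17:15, 17:45-18:45 (subtract 3h to convert from UTC+3).
Noa in UTC: 08:45-10:00, 13:30-14:45 (subtract 3h to convert from UTC+3).
Clara in UTC: 08:15-10:00, 10:30-13:45, 14:30-18:45 (subtract 3h to convert from UTC+3).
Jamal in UTC: 08:00-10:15, 10:30-11:15, 13:45-17:45, 18:00-18:45 (subtract 3h to convert from UTC+3).
Mei in UTC: 09:15-13:00, 14:00-16:45 (subtract 1h to convert from UTC+1).
Tomás in UTC: 11:30-14:00, 15:45-16:15 (subtract 3h to convert from UTC+3).
Hana ∩ Noa: 13:30-14:45.
Hana ∩ Noa ∩ Clara: 13:30-13:45, 14:30-14:45.
Hana ∩ Noa ∩ Clara ∩ Jamal: 14:30-14:45.
Hana ∩ Noa ∩ Clara ∩ Jamal ∩ Mei: 14:30-14:45.
Hana ∩ Noa ∩ Clara ∩ Jamal ∩ Mei ∩ Tomás: ∅.
There is no time when everyone is free.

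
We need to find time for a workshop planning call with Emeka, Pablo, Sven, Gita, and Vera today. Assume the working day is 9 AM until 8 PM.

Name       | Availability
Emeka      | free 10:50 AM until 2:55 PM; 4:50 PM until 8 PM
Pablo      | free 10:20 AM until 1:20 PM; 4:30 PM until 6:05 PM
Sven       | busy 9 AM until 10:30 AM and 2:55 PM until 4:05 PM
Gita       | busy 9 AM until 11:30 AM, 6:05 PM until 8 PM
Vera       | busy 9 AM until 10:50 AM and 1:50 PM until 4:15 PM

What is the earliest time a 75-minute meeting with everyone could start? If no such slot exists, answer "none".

11:30

Emeka free: 10:50-14:55, 16:50-20:00.
Pablo free: 10:20-13:20, 16:30-18:05.
Sven free: 10:30-14:55, 16:05-20:00 (invert busy blocks within the working day).
Gita free: 11:30-18:05 (invert busy blocks within the working day).
Vera free: 10:50-13:50, 16:15-20:00 (invert busy blocks within the working day).
Emeka ∩ Pablo: 10:50-13:20, 16:50-18:05.
Emeka ∩ Pablo ∩ Sven: 10:50-13:20, 16:50-18:05.
Emeka ∩ Pablo ∩ Sven ∩ Gita: 11:30-13:20, 16:50-18:05.
Emeka ∩ Pablo ∩ Sven ∩ Gita ∩ Vera: 11:30-13:20, 16:50-18:05.
The first common window of at least 75 minutes is 11:30-13:20, so the earliest start is 11:30.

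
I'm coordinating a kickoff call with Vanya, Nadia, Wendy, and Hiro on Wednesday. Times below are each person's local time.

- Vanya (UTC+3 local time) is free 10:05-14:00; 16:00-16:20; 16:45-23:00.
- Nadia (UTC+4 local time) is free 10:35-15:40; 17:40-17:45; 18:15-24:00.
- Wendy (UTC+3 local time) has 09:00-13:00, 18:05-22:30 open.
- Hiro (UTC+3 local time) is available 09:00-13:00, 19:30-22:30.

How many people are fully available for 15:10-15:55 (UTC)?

3

Vanya in UTC: 07:05-11:00, 13:00-13:20, 13:45-20:00 (subtract 3h to convert from UTC+3).
Nadia in UTC: 06:35-11:40, 13:40-13:45, 14:15-20:00 (subtract 4h to convert from UTC+4).
Wendy in UTC: 06:00-10:00, 15:05-19:30 (subtract 3h to convert from UTC+3).
Hiro in UTC: 06:00-10:00, 16:30-19:30 (subtract 3h to convert from UTC+3).
Vanya, Nadia, and Wendy can make the full 15:10-15:55 slot — that's 3.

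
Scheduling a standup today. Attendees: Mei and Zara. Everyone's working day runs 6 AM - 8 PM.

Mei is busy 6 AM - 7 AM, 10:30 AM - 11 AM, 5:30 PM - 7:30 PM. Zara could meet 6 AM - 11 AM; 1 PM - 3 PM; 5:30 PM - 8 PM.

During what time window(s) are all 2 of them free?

07:00-10:30, 13:00-15:00, 19:30-20:00

Mei free: 07:00-10:30, 11:00-17:30, 19:30-20:00 (invert busy blocks within the working day).
Zara free: 06:00-11:00, 13:00-15:00, 17:30-20:00.
Mei ∩ Zara: 07:00-10:30, 13:00-15:00, 19:30-20:00.
Those are the intersection windows.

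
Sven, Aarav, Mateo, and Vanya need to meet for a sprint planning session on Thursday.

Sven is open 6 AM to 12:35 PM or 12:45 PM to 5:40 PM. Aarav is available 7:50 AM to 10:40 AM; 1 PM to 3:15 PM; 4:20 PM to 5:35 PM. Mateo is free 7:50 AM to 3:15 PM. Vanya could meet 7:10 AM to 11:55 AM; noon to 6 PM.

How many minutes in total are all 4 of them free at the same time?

Sven ∩ Aarav: 07:50-10:40, 13:00-15:15, 16:20-17:35.
Sven ∩ Aarav ∩ Mateo: 07:50-10:40, 13:00-15:15.
Sven ∩ Aarav ∩ Mateo ∩ Vanya: 07:50-10:40, 13:00-15:15.
Summing the common windows: 170 + 135 = 305 minutes.

305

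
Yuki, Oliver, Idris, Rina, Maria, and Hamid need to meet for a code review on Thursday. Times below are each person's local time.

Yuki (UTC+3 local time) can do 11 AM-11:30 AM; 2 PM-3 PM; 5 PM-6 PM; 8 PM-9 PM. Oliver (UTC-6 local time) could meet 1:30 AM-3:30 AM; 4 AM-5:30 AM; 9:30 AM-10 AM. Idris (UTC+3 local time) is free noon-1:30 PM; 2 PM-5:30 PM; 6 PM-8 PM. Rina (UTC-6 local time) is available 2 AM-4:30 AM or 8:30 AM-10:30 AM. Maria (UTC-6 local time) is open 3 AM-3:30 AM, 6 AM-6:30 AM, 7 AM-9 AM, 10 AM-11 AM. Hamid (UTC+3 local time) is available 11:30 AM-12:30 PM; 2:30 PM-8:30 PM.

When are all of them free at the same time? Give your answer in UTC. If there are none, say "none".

Yuki in UTC: 08:00-08:30, 11:00-12:00, 14:00-15:00, 17:00-18:00 (subtract 3h to convert from UTC+3).
Oliver in UTC: 07:30-09:30, 10:00-11:30, 15:30-16:00 (add 6h to convert from UTC-6).
Idris in UTC: 09:00-10:30, 11:00-14:30, 15:00-17:00 (subtract 3h to convert from UTC+3).
Rina in UTC: 08:00-10:30, 14:30-16:30 (add 6h to convert from UTC-6).
Maria in UTC: 09:00-09:30, 12:00-12:30, 13:00-15:00, 16:00-17:00 (add 6h to convert from UTC-6).
Hamid in UTC: 08:30-09:30, 11:30-17:30 (subtract 3h to convert from UTC+3).
Yuki ∩ Oliver: 08:00-08:30, 11:00-11:30.
Yuki ∩ Oliver ∩ Idris: 11:00-11:30.
Yuki ∩ Oliver ∩ Idris ∩ Rina: ∅.
Yuki ∩ Oliver ∩ Idris ∩ Rina ∩ Maria: ∅.
Yuki ∩ Oliver ∩ Idris ∩ Rina ∩ Maria ∩ Hamid: ∅.
There is no time when everyone is free.

none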